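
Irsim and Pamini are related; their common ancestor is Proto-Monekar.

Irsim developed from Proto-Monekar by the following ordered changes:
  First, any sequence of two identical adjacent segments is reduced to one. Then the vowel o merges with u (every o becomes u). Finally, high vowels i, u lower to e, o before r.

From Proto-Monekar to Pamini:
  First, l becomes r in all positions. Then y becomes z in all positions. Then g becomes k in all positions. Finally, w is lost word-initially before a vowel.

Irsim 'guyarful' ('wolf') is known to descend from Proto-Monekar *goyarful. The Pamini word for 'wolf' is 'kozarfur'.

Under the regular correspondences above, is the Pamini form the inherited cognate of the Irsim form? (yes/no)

Derive the expected Pamini reflex of *goyarful:
Pamini: start from *goyarful.
  rule 1 (unconditioned shift): goyarful → goyarfur
  rule 2 (unconditioned shift): goyarfur → gozarfur
  rule 3 (unconditioned shift): gozarfur → kozarfur
  rule 4: no change — kozarfur
  ⇒ Pamini kozarfur
Pamini 'kozarfur' matches the regular reflex exactly, so the pair is cognate.

yes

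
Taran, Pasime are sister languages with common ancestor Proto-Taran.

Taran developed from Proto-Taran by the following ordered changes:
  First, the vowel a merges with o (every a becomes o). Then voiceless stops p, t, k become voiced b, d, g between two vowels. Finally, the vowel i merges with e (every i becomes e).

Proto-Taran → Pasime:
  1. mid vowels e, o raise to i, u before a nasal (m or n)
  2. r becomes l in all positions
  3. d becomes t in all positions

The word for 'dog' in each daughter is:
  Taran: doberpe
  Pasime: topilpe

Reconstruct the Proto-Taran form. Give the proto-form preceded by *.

*dopirpe

Position 3: Taran has b, Pasime has p. Pasime preserves p here (none of its changes turn any other segment into p), so the proto-segment is *p.
Position 4: Taran has e, Pasime has i. Taking the neighbouring segments as reconstructed: Taran e could go back to *e or *i; Pasime i can only go back to *i — the one source consistent with every daughter is *i.
Verify the candidate proto-form against each daughter:
Taran: start from *dopirpe.
  rule 1: no change — dopirpe
  rule 2 (intervocalic voicing): dopirpe → dobirpe
  rule 3 (vowel merger): dobirpe → doberpe
  ⇒ Taran doberpe
Pasime: *dopirpe > dopilpe > topilpe  (by unconditioned shift, unconditioned shift)
No other proto-form is consistent with every reflex, so the reconstruction is *dopirpe.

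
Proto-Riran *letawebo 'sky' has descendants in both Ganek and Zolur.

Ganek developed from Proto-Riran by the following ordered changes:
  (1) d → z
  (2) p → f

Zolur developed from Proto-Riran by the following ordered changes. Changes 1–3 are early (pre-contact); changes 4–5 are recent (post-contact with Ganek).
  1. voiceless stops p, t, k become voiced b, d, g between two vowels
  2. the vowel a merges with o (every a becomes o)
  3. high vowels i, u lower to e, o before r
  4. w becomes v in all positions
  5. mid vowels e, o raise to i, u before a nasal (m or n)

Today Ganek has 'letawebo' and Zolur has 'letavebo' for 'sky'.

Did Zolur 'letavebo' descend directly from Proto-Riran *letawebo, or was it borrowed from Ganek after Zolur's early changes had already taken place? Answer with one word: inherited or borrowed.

If inherited, *letawebo would pass through all of Zolur's changes:
Zolur: start from *letawebo.
  rule 1 (intervocalic voicing): letawebo → ledawebo
  rule 2 (vowel merger): ledawebo → ledowebo
  rule 3: no change — ledowebo
  rule 4 (unconditioned shift): ledowebo → ledovebo
  rule 5: no change — ledovebo
  ⇒ Zolur ledovebo
If borrowed from Ganek 'letawebo' after the early changes, it would undergo only the recent ones:
  rule 4 (unconditioned shift): letawebo → letavebo
  rule 5 (pre-nasal raising): no change (letavebo)
  ⇒ as a loan: letavebo
Zolur 'letavebo' matches the loan outcome 'letavebo', not the inherited 'ledovebo' — it skipped the early Zolur changes, so it was borrowed from Ganek.

borrowed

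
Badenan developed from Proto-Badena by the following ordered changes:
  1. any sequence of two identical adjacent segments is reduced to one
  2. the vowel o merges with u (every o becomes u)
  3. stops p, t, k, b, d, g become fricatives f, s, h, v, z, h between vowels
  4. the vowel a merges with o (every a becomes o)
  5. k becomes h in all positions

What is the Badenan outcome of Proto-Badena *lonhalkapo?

Badenan: start from *lonhalkapo.
  rule 1: no change — lonhalkapo
  rule 2 (vowel merger): lonhalkapo → lunhalkapu
  rule 3 (intervocalic lenition): lunhalkapu → lunhalkafu
  rule 4 (vowel merger): lunhalkafu → lunholkofu
  rule 5 (unconditioned shift): lunholkofu → lunholhofu
  ⇒ Badenan lunholhofu

lunholhofu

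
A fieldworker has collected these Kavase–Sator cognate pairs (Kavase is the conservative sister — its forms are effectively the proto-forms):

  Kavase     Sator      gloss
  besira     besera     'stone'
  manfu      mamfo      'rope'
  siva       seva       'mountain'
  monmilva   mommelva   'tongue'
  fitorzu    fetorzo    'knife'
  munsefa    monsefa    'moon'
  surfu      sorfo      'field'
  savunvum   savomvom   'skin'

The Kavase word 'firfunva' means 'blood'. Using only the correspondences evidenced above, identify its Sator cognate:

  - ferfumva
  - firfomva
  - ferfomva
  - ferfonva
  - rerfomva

besira ~ besera — Kavase i corresponds to Sator e after a consonant, before r.
munsefa ~ monsefa, savunvum ~ savomvom — Kavase u corresponds to Sator o after a consonant, before a nasal.
savunvum ~ savomvom — Kavase n corresponds to Sator m after a vowel, before a labial obstruent.
Applying these to Kavase 'firfunva':
  firfunva → ferfunva   (i→e after a consonant, before r)
  ferfunva → ferfonva   (u→o after a consonant, before a nasal)
  ferfonva → ferfomva   (n→m after a vowel, before a labial obstruent)
So the Sator cognate is 'ferfomva'.

ferfomva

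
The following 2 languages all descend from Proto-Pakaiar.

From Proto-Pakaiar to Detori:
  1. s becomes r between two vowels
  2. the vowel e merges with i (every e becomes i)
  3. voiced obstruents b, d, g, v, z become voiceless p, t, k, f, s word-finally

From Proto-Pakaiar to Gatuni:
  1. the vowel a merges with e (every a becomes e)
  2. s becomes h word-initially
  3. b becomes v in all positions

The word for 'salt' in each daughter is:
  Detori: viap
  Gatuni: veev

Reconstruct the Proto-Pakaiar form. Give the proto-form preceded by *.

Position 4: Detori has p, Gatuni has v. Taking the neighbouring segments as reconstructed: Detori p could go back to *p or *b; Gatuni v could go back to *b or *v — the one source consistent with every daughter is *b.
Position 2: Detori has i, Gatuni has e. Taking the neighbouring segments as reconstructed: Detori i could go back to *e or *i; Gatuni e could go back to *a or *e — the one source consistent with every daughter is *e.
Continuing position by position gives *veab; check it forward:
Detori: *veab > viab > viap  (by vowel merger, final devoicing)
Gatuni: *veab > veeb > veev  (by vowel merger, unconditioned shift)
Only *veab yields all of Detori viap, Gatuni veev.

*veab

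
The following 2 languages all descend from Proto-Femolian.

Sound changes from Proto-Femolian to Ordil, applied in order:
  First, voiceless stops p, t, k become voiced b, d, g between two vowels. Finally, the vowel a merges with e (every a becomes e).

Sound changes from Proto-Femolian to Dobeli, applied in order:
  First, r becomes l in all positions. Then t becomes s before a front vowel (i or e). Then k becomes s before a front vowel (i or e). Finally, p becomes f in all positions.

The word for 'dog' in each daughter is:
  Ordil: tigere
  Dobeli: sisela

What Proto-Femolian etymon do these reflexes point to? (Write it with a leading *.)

Position 1: Ordil has t, Dobeli has s. Ordil preserves t here (none of its changes turn any other segment into t), so the proto-segment is *t.
Position 5: Ordil has r, Dobeli has l. Ordil preserves r here (none of its changes turn any other segment into r), so the proto-segment is *r.
Position 3: Ordil has g, Dobeli has s. Taking the neighbouring segments as reconstructed: Ordil g could go back to *k or *g; Dobeli s could go back to *t or *k or *s — the one source consistent with every daughter is *k.
Continuing position by position gives *tikera; check it forward:
Ordil: *tikera > tigera > tigere  (by intervocalic voicing, vowel merger)
Dobeli: start from *tikera.
  rule 1 (unconditioned shift): tikera → tikela
  rule 2 (palatalisation): tikela → sikela
  rule 3 (palatalisation): sikela → sisela
  rule 4: no change — sisela
  ⇒ Dobeli sisela
No other proto-form is consistent with every reflex, so the reconstruction is *tikera.

*tikera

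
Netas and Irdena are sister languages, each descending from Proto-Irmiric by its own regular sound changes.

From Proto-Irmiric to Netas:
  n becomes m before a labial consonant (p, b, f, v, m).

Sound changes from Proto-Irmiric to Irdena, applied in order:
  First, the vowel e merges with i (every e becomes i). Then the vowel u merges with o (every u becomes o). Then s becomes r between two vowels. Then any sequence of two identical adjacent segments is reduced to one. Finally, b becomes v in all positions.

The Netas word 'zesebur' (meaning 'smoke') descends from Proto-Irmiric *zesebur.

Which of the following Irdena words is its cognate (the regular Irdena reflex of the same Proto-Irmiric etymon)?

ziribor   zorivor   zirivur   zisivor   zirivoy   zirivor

zirivor

Irdena: start from *zesebur.
  rule 1 (vowel merger): zesebur → zisibur
  rule 2 (vowel merger): zisibur → zisibor
  rule 3 (rhotacism): zisibor → ziribor
  rule 4: no change — ziribor
  rule 5 (unconditioned shift): ziribor → zirivor
  ⇒ Irdena zirivor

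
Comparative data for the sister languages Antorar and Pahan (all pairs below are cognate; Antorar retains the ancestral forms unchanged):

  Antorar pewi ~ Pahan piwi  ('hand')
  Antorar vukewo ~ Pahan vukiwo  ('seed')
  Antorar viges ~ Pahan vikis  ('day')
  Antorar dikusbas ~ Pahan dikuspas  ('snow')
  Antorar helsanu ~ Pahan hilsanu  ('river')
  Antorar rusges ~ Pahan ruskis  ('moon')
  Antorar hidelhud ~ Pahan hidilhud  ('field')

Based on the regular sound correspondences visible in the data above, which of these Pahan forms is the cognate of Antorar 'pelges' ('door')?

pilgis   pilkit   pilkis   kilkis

pilkis

pewi ~ piwi, vukewo ~ vukiwo — Antorar e corresponds to Pahan i after a consonant, before a consonant other than r, m, n, p, b, f, v.
rusges ~ ruskis — Antorar g corresponds to Pahan k after a consonant, before a front vowel.
Applying these to Antorar 'pelges':
  pelges → pilges   (e→i after a consonant, before a consonant other than r, m, n, p, b, f, v)
  pilges → pilkes   (g→k after a consonant, before a front vowel)
  pilkes → pilkis   (e→i after a consonant, before a consonant other than r, m, n, p, b, f, v)
So the Pahan cognate is 'pilkis'.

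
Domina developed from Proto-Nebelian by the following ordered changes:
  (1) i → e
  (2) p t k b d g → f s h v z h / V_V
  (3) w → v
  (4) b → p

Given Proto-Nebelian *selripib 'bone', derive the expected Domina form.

selrefep

Domina: *selripib > selrepeb > selrefeb > selrefep  (by vowel merger, intervocalic lenition, unconditioned shift)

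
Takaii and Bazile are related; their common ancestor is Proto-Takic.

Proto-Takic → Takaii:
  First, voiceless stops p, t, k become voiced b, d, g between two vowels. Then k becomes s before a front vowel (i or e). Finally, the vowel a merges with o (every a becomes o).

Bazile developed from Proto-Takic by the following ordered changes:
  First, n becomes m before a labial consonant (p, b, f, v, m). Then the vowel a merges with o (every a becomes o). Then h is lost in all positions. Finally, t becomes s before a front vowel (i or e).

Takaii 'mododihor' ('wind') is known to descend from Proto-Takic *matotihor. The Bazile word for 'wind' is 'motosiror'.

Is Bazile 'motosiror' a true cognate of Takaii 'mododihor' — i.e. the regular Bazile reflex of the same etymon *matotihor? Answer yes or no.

Derive the expected Bazile reflex of *matotihor:
Bazile: *matotihor
  matotihor (rule 1 does not apply)
  matotihor → mototihor   [vowel merger]
  mototihor → mototior   [h-loss]
  mototior → motosior   [palatalisation]
  giving Bazile motosior.
The regular Bazile reflex would be 'motosior', but the attested form is 'motosiror'. The correspondence is irregular, so they are not cognates (the Bazile form has a different source).

no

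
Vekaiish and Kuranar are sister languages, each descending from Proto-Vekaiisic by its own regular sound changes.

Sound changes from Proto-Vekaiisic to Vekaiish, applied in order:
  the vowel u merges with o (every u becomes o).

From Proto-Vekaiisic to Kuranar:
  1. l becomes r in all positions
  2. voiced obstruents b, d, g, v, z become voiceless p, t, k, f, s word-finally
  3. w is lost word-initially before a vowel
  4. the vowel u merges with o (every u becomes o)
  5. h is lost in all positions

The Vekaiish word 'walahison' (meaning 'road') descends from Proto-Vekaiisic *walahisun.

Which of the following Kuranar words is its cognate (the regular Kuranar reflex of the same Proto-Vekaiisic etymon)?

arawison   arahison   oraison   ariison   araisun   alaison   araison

Kuranar: *walahisun
  walahisun → warahisun   [unconditioned shift]
  warahisun (rule 2 does not apply)
  warahisun → arahisun   [glide loss]
  arahisun → arahison   [vowel merger]
  arahison → araison   [h-loss]
  giving Kuranar araison.
Among the options, 'araison' alone shows every Kuranar change applied in order.

araison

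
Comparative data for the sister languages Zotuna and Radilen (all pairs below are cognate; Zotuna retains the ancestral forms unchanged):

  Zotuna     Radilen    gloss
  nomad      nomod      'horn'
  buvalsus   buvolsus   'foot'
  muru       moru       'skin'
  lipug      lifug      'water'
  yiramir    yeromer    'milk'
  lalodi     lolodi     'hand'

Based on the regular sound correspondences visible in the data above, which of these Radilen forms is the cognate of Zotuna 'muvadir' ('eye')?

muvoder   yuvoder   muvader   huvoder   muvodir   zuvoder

muvoder

nomad ~ nomod, buvalsus ~ buvolsus — Zotuna a corresponds to Radilen o after a consonant, before a consonant other than r, m, n, p, b, f, v.
yiramir ~ yeromer — Zotuna i corresponds to Radilen e after a consonant, before r.
Applying these to Zotuna 'muvadir':
  muvadir → muvodir   (a→o after a consonant, before a consonant other than r, m, n, p, b, f, v)
  muvodir → muvoder   (i→e after a consonant, before r)
So the Radilen cognate is 'muvoder'.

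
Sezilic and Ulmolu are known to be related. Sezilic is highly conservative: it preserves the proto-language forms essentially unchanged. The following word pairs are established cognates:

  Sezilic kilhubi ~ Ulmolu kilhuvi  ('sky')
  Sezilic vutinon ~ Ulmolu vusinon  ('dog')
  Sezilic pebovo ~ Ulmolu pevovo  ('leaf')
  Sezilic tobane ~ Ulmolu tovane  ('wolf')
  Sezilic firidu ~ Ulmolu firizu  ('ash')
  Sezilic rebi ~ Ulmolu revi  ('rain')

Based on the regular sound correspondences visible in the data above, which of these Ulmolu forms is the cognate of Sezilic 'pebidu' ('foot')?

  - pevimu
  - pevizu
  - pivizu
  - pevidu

pevizu

kilhubi ~ kilhuvi, rebi ~ revi — Sezilic b corresponds to Ulmolu v between vowels (before a front vowel).
firidu ~ firizu — Sezilic d corresponds to Ulmolu z between vowels (before a back vowel).
Applying these to Sezilic 'pebidu':
  pebidu → pevidu   (b→v between vowels (before a front vowel))
  pevidu → pevizu   (d→z between vowels (before a back vowel))
So the Ulmolu cognate is 'pevizu'.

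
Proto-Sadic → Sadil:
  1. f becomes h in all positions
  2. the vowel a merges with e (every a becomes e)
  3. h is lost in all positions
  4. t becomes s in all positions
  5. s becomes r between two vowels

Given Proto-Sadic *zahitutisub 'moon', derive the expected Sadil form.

zeirurirub

Sadil: *zahitutisub
  zahitutisub (rule 1 does not apply)
  zahitutisub → zehitutisub   [vowel merger]
  zehitutisub → zeitutisub   [h-loss]
  zeitutisub → zeisusisub   [unconditioned shift]
  zeisusisub → zeirurirub   [rhotacism]
  giving Sadil zeirurirub.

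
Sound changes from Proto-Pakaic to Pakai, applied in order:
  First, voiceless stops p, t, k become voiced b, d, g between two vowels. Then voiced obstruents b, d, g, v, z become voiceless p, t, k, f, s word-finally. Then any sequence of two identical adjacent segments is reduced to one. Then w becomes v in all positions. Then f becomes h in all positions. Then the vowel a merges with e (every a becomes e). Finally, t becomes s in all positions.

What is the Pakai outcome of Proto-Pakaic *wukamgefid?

vugemgehis

Pakai: *wukamgefid > wugamgefid > wugamgefit > vugamgefit > vugamgehit > vugemgehit > vugemgehis  (by intervocalic voicing, final devoicing, unconditioned shift, unconditioned shift, vowel merger, unconditioned shift)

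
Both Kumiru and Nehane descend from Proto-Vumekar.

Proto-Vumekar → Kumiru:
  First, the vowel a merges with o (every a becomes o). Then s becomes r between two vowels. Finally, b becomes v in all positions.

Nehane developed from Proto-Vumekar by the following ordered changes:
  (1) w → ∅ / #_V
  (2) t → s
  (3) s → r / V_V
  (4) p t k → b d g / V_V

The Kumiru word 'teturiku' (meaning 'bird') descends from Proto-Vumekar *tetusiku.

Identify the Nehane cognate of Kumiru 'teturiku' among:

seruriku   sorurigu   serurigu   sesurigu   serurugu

Nehane: *tetusiku > sesusiku > seruriku > serurigu  (by unconditioned shift, rhotacism, intervocalic voicing)
Among the options, 'serurigu' alone shows every Nehane change applied in order.

serurigu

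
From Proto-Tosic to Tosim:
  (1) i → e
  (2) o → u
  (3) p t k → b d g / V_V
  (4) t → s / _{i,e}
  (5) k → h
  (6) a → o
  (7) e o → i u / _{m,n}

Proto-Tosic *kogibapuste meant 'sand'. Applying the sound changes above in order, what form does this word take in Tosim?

Tosim: *kogibapuste > kogebapuste > kugebapuste > kugebabuste > kugebabusse > hugebabusse > hugebobusse  (by vowel merger, vowel merger, intervocalic voicing, palatalisation, unconditioned shift, vowel merger)

hugebobusse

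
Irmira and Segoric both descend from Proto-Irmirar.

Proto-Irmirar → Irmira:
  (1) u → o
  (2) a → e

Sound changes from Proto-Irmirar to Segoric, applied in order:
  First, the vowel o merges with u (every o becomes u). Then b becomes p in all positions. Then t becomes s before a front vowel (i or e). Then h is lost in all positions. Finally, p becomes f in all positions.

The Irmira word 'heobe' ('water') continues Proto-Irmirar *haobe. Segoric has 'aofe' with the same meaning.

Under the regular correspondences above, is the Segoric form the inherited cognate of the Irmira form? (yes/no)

Derive the expected Segoric reflex of *haobe:
Segoric: start from *haobe.
  rule 1 (vowel merger): haobe → haube
  rule 2 (unconditioned shift): haube → haupe
  rule 3: no change — haupe
  rule 4 (h-loss): haupe → aupe
  rule 5 (unconditioned shift): aupe → aufe
  ⇒ Segoric aufe
The regular Segoric reflex would be 'aufe', but the attested form is 'aofe'. The correspondence is irregular, so they are not cognates (the Segoric form has a different source).

no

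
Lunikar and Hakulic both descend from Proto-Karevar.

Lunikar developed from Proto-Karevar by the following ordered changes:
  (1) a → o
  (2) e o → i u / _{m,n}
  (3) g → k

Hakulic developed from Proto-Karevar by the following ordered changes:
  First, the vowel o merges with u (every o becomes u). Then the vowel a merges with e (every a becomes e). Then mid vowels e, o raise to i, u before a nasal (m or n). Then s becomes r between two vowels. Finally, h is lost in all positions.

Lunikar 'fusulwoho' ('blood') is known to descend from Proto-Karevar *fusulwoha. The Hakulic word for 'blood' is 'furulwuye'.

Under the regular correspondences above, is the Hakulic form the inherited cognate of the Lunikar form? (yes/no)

Derive the expected Hakulic reflex of *fusulwoha:
Hakulic: start from *fusulwoha.
  rule 1 (vowel merger): fusulwoha → fusulwuha
  rule 2 (vowel merger): fusulwuha → fusulwuhe
  rule 3: no change — fusulwuhe
  rule 4 (rhotacism): fusulwuhe → furulwuhe
  rule 5 (h-loss): furulwuhe → furulwue
  ⇒ Hakulic furulwue
The regular Hakulic reflex would be 'furulwue', but the attested form is 'furulwuye'. The correspondence is irregular, so they are not cognates (the Hakulic form has a different source).

no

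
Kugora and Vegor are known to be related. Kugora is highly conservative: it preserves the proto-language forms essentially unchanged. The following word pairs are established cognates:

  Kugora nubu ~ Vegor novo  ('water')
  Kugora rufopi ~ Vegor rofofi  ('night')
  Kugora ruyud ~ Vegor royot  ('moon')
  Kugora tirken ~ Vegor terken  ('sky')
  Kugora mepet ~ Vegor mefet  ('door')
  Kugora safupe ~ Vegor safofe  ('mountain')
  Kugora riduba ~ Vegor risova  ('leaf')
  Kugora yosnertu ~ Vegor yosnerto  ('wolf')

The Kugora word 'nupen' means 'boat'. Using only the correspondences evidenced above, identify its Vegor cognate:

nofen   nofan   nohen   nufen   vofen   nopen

safupe ~ safofe — Kugora u corresponds to Vegor o after a consonant, before a labial obstruent.
mepet ~ mefet, safupe ~ safofe — Kugora p corresponds to Vegor f between vowels (before a front vowel).
Applying these to Kugora 'nupen':
  nupen → nopen   (u→o after a consonant, before a labial obstruent)
  nopen → nofen   (p→f between vowels (before a front vowel))
So the Vegor cognate is 'nofen'.

nofen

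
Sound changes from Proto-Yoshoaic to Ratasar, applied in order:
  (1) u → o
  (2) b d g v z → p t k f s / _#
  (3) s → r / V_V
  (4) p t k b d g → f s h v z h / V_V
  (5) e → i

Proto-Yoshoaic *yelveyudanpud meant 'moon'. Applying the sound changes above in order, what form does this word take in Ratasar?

yilviyozanpot

Ratasar: *yelveyudanpud
  yelveyudanpud → yelveyodanpod   [vowel merger]
  yelveyodanpod → yelveyodanpot   [final devoicing]
  yelveyodanpot (rule 3 does not apply)
  yelveyodanpot → yelveyozanpot   [intervocalic lenition]
  yelveyozanpot → yilviyozanpot   [vowel merger]
  giving Ratasar yilviyozanpot.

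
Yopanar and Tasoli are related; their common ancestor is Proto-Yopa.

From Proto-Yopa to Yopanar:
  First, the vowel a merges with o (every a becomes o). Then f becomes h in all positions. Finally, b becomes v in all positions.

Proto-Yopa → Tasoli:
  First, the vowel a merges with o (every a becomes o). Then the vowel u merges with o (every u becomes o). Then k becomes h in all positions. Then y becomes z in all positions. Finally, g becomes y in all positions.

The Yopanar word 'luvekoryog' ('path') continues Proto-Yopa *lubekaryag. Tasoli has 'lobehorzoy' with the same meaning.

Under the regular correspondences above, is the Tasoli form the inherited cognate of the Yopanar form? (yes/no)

yes

Derive the expected Tasoli reflex of *lubekaryag:
Tasoli: start from *lubekaryag.
  rule 1 (vowel merger): lubekaryag → lubekoryog
  rule 2 (vowel merger): lubekoryog → lobekoryog
  rule 3 (unconditioned shift): lobekoryog → lobehoryog
  rule 4 (unconditioned shift): lobehoryog → lobehorzog
  rule 5 (unconditioned shift): lobehorzog → lobehorzoy
  ⇒ Tasoli lobehorzoy
Tasoli 'lobehorzoy' matches the regular reflex exactly, so the pair is cognate.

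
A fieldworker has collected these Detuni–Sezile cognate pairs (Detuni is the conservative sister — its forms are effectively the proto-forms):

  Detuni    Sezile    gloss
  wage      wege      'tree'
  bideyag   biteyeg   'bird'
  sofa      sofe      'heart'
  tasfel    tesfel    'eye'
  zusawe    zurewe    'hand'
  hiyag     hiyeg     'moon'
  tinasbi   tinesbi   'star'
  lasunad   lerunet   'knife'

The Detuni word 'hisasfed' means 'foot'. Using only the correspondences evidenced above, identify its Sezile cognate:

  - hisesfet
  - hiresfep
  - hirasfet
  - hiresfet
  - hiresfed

zusawe ~ zurewe — Detuni s corresponds to Sezile r between vowels (before a back vowel).
wage ~ wege, bideyag ~ biteyeg — Detuni a corresponds to Sezile e after a consonant, before a consonant other than r, m, n, p, b, f, v.
lasunad ~ lerunet — Detuni d corresponds to Sezile t word-finally.
Applying these to Detuni 'hisasfed':
  hisasfed → hirasfed   (s→r between vowels (before a back vowel))
  hirasfed → hiresfed   (a→e after a consonant, before a consonant other than r, m, n, p, b, f, v)
  hiresfed → hiresfet   (d→t word-finally)
So the Sezile cognate is 'hiresfet'.

hiresfet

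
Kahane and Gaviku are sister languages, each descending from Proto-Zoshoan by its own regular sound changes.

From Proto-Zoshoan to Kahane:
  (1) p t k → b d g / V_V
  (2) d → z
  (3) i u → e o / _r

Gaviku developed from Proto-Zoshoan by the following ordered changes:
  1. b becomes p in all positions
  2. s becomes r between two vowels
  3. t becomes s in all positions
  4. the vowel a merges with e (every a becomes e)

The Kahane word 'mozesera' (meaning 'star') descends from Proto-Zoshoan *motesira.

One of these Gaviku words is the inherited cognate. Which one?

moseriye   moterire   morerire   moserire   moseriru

moserire

Gaviku: *motesira
  motesira (rule 1 does not apply)
  motesira → moterira   [rhotacism]
  moterira → moserira   [unconditioned shift]
  moserira → moserire   [vowel merger]
  giving Gaviku moserire.
The other candidates each miss or misapply at least one Gaviku change.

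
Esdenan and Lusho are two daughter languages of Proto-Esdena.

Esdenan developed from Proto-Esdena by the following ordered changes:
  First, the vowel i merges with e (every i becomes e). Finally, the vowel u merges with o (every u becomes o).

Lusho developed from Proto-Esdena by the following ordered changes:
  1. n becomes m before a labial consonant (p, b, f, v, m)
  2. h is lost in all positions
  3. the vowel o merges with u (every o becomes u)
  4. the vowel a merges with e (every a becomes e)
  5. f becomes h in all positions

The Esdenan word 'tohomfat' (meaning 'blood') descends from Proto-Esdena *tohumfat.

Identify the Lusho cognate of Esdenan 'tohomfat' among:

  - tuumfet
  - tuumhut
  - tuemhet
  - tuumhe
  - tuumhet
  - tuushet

Lusho: *tohumfat > toumfat > tuumfat > tuumfet > tuumhet  (by h-loss, vowel merger, vowel merger, unconditioned shift)
Only 'tuumhet' matches the regular Lusho development of *tohumfat.

tuumhet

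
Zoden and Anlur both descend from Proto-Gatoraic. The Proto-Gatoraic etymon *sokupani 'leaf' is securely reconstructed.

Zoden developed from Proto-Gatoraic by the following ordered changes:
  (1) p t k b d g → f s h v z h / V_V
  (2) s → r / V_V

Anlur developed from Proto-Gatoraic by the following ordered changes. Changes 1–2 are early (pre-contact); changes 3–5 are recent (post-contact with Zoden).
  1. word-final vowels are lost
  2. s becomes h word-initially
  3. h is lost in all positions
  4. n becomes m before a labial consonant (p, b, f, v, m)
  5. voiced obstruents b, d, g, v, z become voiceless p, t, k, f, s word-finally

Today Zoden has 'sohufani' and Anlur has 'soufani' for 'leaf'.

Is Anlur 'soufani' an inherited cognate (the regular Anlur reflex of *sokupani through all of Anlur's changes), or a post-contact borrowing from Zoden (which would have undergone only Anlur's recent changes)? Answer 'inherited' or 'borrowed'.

If inherited, *sokupani would pass through all of Anlur's changes:
Anlur: *sokupani > sokupan > hokupan > okupan  (by apocope, debuccalisation, h-loss)
If borrowed from Zoden 'sohufani' after the early changes, it would undergo only the recent ones:
  rule 3 (h-loss): sohufani → soufani
  rule 4 (nasal place assimilation): no change (soufani)
  rule 5 (final devoicing): no change (soufani)
  ⇒ as a loan: soufani
Anlur 'soufani' matches the loan outcome 'soufani', not the inherited 'okupan' — it skipped the early Anlur changes, so it was borrowed from Zoden.

borrowed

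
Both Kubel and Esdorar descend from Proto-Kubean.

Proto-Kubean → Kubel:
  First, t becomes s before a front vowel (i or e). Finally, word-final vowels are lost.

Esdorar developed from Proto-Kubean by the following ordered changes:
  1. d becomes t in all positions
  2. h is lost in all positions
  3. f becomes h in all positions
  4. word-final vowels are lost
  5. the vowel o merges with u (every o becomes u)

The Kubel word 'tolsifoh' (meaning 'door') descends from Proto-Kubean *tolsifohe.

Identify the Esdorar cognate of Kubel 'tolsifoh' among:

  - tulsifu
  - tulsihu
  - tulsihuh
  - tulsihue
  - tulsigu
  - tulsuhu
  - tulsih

Esdorar: *tolsifohe > tolsifoe > tolsihoe > tolsiho > tulsihu  (by h-loss, unconditioned shift, apocope, vowel merger)

tulsihu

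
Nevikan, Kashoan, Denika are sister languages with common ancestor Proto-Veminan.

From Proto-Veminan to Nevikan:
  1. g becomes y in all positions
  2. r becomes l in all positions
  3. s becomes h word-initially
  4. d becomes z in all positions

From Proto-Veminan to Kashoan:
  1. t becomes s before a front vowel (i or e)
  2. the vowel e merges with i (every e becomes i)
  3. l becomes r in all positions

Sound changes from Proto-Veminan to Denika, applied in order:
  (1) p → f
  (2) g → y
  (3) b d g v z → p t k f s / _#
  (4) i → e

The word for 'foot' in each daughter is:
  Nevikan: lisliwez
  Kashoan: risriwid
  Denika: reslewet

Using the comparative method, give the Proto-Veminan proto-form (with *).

*risliwed

Position 2: Nevikan has i, Kashoan has i, Denika has e. Nevikan preserves i here (none of its changes turn any other segment into i), so the proto-segment is *i.
Position 1: Nevikan has l, Kashoan has r, Denika has r. Denika preserves r here (none of its changes turn any other segment into r), so the proto-segment is *r.
Position 5: Nevikan has i, Kashoan has i, Denika has e. Nevikan preserves i here (none of its changes turn any other segment into i), so the proto-segment is *i.
This points to *risliwed. Verify forward in each daughter:
Nevikan: *risliwed > lisliwed > lisliwez  (by unconditioned shift, unconditioned shift)
Kashoan: *risliwed > risliwid > risriwid  (by vowel merger, unconditioned shift)
Denika: *risliwed > risliwet > reslewet  (by final devoicing, vowel merger)
Only *risliwed yields all of Nevikan lisliwez, Kashoan risriwid, Denika reslewet.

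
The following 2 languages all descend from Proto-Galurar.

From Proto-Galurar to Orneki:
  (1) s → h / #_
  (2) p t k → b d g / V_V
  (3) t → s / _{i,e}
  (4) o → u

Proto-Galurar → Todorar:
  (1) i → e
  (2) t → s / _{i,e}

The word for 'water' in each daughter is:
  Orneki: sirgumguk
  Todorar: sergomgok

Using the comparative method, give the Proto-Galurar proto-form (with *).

*tirgomgok

Position 8: Orneki has u, Todorar has o. Todorar preserves o here (none of its changes turn any other segment into o), so the proto-segment is *o.
Position 2: Orneki has i, Todorar has e. Orneki preserves i here (none of its changes turn any other segment into i), so the proto-segment is *i.
This points to *tirgomgok. Verify forward in each daughter:
Orneki: *tirgomgok > sirgomgok > sirgumguk  (by palatalisation, vowel merger)
Todorar: *tirgomgok > tergomgok > sergomgok  (by vowel merger, palatalisation)
No other proto-form is consistent with every reflex, so the reconstruction is *tirgomgok.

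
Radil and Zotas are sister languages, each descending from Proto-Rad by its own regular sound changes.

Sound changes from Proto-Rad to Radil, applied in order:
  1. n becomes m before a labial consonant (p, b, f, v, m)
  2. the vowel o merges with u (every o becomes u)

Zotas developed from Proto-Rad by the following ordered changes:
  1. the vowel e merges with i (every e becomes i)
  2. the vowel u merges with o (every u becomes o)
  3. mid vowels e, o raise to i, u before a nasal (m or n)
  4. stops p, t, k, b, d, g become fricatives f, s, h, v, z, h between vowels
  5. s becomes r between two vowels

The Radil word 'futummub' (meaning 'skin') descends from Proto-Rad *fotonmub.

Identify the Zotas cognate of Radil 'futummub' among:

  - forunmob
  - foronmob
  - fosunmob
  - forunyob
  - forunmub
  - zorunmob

forunmob

Zotas: *fotonmub
  fotonmub (rule 1 does not apply)
  fotonmub → fotonmob   [vowel merger]
  fotonmob → fotunmob   [pre-nasal raising]
  fotunmob → fosunmob   [intervocalic lenition]
  fosunmob → forunmob   [rhotacism]
  giving Zotas forunmob.
Among the options, 'forunmob' alone shows every Zotas change applied in order.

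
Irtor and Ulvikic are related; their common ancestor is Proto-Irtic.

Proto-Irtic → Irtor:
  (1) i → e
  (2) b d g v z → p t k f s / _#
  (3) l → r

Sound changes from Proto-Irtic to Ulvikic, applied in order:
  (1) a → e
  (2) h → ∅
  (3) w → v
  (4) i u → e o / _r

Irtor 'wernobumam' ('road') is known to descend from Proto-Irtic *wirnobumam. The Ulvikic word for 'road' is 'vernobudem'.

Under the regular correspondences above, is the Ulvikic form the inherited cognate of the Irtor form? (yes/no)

no

Derive the expected Ulvikic reflex of *wirnobumam:
Ulvikic: start from *wirnobumam.
  rule 1 (vowel merger): wirnobumam → wirnobumem
  rule 2: no change — wirnobumem
  rule 3 (unconditioned shift): wirnobumem → virnobumem
  rule 4 (pre-rhotic lowering): virnobumem → vernobumem
  ⇒ Ulvikic vernobumem
The regular Ulvikic reflex would be 'vernobumem', but the attested form is 'vernobudem'. The correspondence is irregular, so they are not cognates (the Ulvikic form has a different source).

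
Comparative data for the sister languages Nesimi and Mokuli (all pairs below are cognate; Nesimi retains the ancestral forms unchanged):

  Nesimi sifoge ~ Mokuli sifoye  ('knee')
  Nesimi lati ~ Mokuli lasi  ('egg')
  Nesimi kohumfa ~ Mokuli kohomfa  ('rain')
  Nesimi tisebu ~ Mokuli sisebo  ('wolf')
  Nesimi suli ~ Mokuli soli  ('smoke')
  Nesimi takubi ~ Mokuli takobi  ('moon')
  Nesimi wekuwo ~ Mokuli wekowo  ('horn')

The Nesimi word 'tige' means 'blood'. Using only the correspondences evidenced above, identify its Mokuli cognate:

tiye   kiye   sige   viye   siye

tisebu ~ sisebo — Nesimi t corresponds to Mokuli s word-initially before a front vowel.
sifoge ~ sifoye — Nesimi g corresponds to Mokuli y between vowels (before a front vowel).
Applying these to Nesimi 'tige':
  tige → sige   (t→s word-initially before a front vowel)
  sige → siye   (g→y between vowels (before a front vowel))
So the Mokuli cognate is 'siye'.

siye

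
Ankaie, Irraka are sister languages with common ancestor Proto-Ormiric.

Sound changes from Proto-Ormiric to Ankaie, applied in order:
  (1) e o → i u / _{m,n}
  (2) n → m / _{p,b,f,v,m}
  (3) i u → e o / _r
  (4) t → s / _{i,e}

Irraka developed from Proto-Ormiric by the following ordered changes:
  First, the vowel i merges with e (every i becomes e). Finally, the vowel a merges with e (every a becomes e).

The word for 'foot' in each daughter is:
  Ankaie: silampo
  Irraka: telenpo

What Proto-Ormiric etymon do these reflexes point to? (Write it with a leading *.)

*tilanpo

Position 5: Ankaie has m, Irraka has n. Irraka preserves n here (none of its changes turn any other segment into n), so the proto-segment is *n.
Position 2: Ankaie has i, Irraka has e. Taking the neighbouring segments as reconstructed: Ankaie i can only go back to *i; Irraka e could go back to *a or *e or *i — the one source consistent with every daughter is *i.
Position 4: Ankaie has a, Irraka has e. Ankaie preserves a here (none of its changes turn any other segment into a), so the proto-segment is *a.
Continuing position by position gives *tilanpo; check it forward:
Ankaie: start from *tilanpo.
  rule 1: no change — tilanpo
  rule 2 (nasal place assimilation): tilanpo → tilampo
  rule 3: no change — tilampo
  rule 4 (palatalisation): tilampo → silampo
  ⇒ Ankaie silampo
Irraka: start from *tilanpo.
  rule 1 (vowel merger): tilanpo → telanpo
  rule 2 (vowel merger): telanpo → telenpo
  ⇒ Irraka telenpo
No other proto-form is consistent with every reflex, so the reconstruction is *tilanpo.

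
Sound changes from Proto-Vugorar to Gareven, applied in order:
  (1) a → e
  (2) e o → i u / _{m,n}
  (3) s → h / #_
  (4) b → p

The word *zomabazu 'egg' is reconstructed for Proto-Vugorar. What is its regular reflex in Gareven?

Gareven: *zomabazu
  zomabazu → zomebezu   [vowel merger]
  zomebezu → zumebezu   [pre-nasal raising]
  zumebezu (rule 3 does not apply)
  zumebezu → zumepezu   [unconditioned shift]
  giving Gareven zumepezu.

zumepezu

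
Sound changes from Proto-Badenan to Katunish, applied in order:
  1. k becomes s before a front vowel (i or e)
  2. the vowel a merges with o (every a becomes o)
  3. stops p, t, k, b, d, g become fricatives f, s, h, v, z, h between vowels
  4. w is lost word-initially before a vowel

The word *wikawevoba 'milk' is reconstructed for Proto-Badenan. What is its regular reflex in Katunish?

Katunish: *wikawevoba
  wikawevoba (rule 1 does not apply)
  wikawevoba → wikowevobo   [vowel merger]
  wikowevobo → wihowevovo   [intervocalic lenition]
  wihowevovo → ihowevovo   [glide loss]
  giving Katunish ihowevovo.

ihowevovo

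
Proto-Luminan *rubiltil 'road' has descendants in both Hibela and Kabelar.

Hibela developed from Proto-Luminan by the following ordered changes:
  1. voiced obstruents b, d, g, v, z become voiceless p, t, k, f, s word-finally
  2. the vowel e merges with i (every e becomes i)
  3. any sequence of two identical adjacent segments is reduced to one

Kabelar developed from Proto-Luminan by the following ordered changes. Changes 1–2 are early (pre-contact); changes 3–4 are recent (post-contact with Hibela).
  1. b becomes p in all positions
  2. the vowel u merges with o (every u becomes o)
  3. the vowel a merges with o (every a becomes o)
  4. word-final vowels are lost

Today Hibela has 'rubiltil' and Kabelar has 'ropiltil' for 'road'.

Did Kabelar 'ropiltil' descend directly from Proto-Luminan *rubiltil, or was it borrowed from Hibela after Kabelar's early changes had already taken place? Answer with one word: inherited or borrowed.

If inherited, *rubiltil would pass through all of Kabelar's changes:
Kabelar: start from *rubiltil.
  rule 1 (unconditioned shift): rubiltil → rupiltil
  rule 2 (vowel merger): rupiltil → ropiltil
  rule 3: no change — ropiltil
  rule 4: no change — ropiltil
  ⇒ Kabelar ropiltil
If borrowed from Hibela 'rubiltil' after the early changes, it would undergo only the recent ones:
  rule 3 (vowel merger): no change (rubiltil)
  rule 4 (apocope): no change (rubiltil)
  ⇒ as a loan: rubiltil
Kabelar 'ropiltil' matches the inherited outcome exactly, so it is an inherited cognate, not a loan.

inherited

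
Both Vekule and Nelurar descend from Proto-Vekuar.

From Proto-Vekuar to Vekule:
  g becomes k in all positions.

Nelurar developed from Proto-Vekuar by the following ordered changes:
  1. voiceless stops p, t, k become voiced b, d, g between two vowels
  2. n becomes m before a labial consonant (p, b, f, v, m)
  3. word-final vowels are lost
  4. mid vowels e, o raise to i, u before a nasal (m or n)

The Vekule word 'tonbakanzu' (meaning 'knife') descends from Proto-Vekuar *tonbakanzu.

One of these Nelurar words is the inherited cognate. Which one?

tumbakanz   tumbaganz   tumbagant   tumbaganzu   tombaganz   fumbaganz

Nelurar: start from *tonbakanzu.
  rule 1 (intervocalic voicing): tonbakanzu → tonbaganzu
  rule 2 (nasal place assimilation): tonbaganzu → tombaganzu
  rule 3 (apocope): tombaganzu → tombaganz
  rule 4 (pre-nasal raising): tombaganz → tumbaganz
  ⇒ Nelurar tumbaganz
Among the options, 'tumbaganz' alone shows every Nelurar change applied in order.

tumbaganz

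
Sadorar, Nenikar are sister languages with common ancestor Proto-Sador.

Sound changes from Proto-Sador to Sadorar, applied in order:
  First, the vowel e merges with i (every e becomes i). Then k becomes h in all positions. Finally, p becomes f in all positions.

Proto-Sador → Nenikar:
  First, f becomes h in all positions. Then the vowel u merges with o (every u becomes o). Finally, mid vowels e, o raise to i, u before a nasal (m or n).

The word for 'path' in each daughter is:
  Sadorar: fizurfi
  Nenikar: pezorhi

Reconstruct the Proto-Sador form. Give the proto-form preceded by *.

Position 1: Sadorar has f, Nenikar has p. Nenikar preserves p here (none of its changes turn any other segment into p), so the proto-segment is *p.
Position 6: Sadorar has f, Nenikar has h. Taking the neighbouring segments as reconstructed: Sadorar f could go back to *p or *f; Nenikar h could go back to *f or *h — the one source consistent with every daughter is *f.
Continuing position by position gives *pezurfi; check it forward:
Sadorar: start from *pezurfi.
  rule 1 (vowel merger): pezurfi → pizurfi
  rule 2: no change — pizurfi
  rule 3 (unconditioned shift): pizurfi → fizurfi
  ⇒ Sadorar fizurfi
Nenikar: *pezurfi > pezurhi > pezorhi  (by unconditioned shift, vowel merger)
*pezurfi is the unique common source.

*pezurfi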